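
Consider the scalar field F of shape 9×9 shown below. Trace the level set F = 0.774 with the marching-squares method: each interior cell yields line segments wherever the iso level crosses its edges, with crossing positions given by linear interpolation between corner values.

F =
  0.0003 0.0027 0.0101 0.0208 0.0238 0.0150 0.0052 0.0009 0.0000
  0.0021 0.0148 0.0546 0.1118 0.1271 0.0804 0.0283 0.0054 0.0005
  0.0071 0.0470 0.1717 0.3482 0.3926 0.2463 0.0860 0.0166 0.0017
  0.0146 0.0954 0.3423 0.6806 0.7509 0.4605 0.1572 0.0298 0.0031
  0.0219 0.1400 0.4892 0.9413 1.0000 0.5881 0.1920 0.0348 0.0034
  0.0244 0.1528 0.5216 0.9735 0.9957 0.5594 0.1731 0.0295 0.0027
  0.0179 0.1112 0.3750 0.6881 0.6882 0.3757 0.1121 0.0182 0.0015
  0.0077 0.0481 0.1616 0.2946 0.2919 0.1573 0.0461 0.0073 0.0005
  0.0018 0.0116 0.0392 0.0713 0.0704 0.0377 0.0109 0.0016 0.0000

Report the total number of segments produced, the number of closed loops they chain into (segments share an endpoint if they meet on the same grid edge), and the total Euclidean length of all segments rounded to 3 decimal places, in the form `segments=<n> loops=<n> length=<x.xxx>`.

cell (3,2): code 0100 → (3.358,3.000)–(4.000,2.630)
cell (3,3): code 1100 → (3.093,4.000)–(3.358,3.000)
cell (3,4): code 1000 → (4.000,4.549)–(3.093,4.000)
cell (4,2): code 0110 → (4.000,2.630)–(5.000,2.559)
cell (4,4): code 1001 → (5.000,4.508)–(4.000,4.549)
cell (5,2): code 0010 → (5.000,2.559)–(5.699,3.000)
cell (5,3): code 0011 → (5.699,3.000)–(5.721,4.000)
cell (5,4): code 0001 → (5.721,4.000)–(5.000,4.508)
total: 8 segments, chained into 1 closed loop(s), length Σ = 7.548121

segments=8 loops=1 length=7.548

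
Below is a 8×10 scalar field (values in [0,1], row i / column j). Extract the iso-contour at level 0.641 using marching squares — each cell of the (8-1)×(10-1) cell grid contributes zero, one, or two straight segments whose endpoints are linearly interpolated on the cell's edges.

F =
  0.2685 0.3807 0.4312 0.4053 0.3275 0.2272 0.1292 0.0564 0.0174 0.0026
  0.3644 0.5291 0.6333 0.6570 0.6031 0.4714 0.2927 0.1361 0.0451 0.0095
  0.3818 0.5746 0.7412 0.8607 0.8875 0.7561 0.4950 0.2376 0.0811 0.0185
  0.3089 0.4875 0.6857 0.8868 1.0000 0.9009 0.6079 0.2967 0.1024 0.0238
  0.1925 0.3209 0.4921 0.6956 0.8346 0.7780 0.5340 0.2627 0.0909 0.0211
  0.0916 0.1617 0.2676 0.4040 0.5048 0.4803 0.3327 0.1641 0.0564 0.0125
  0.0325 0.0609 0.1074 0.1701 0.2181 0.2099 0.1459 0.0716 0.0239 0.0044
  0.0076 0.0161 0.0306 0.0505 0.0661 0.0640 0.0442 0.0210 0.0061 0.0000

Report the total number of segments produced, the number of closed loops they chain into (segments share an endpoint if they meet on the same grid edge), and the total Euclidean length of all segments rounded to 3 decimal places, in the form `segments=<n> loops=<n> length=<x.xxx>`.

cell (0,2): code 0100 → (0.936,3.000)–(1.000,2.325)
cell (0,3): code 1000 → (1.000,3.297)–(0.936,3.000)
cell (1,1): code 0100 → (1.071,2.000)–(2.000,1.399)
cell (1,2): code 1110 → (1.000,2.325)–(1.071,2.000)
cell (1,3): code 1101 → (1.133,4.000)–(1.000,3.297)
cell (1,4): code 1100 → (1.596,5.000)–(1.133,4.000)
cell (1,5): code 1000 → (2.000,5.441)–(1.596,5.000)
cell (2,1): code 0110 → (2.000,1.399)–(3.000,1.774)
cell (2,5): code 1001 → (3.000,5.887)–(2.000,5.441)
cell (3,1): code 0010 → (3.000,1.774)–(3.231,2.000)
cell (3,2): code 0111 → (3.231,2.000)–(4.000,2.732)
cell (3,5): code 1001 → (4.000,5.561)–(3.000,5.887)
cell (4,2): code 0010 → (4.000,2.732)–(4.187,3.000)
cell (4,3): code 0011 → (4.187,3.000)–(4.587,4.000)
cell (4,4): code 0011 → (4.587,4.000)–(4.460,5.000)
cell (4,5): code 0001 → (4.460,5.000)–(4.000,5.561)
total: 16 segments, chained into 1 closed loop(s), length Σ = 12.573710

segments=16 loops=1 length=12.574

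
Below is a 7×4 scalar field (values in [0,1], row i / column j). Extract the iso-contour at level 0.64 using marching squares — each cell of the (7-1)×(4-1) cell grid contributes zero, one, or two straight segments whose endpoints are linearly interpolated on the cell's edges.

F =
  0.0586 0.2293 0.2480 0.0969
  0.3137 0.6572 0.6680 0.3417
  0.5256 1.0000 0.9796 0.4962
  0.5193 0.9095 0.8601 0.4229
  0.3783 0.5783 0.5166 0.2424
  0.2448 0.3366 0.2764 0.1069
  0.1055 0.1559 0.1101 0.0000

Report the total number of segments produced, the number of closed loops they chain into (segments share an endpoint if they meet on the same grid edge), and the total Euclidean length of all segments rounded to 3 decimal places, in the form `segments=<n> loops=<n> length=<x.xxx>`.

segments=10 loops=1 length=8.493

cell (0,0): code 0100 → (0.960,1.000)–(1.000,0.950)
cell (0,1): code 1100 → (0.933,2.000)–(0.960,1.000)
cell (0,2): code 1000 → (1.000,2.086)–(0.933,2.000)
cell (1,0): code 0110 → (1.000,0.950)–(2.000,0.241)
cell (1,2): code 1001 → (2.000,2.703)–(1.000,2.086)
cell (2,0): code 0110 → (2.000,0.241)–(3.000,0.309)
cell (2,2): code 1001 → (3.000,2.503)–(2.000,2.703)
cell (3,0): code 0010 → (3.000,0.309)–(3.814,1.000)
cell (3,1): code 0011 → (3.814,1.000)–(3.641,2.000)
cell (3,2): code 0001 → (3.641,2.000)–(3.000,2.503)
total: 10 segments, chained into 1 closed loop(s), length Σ = 8.492786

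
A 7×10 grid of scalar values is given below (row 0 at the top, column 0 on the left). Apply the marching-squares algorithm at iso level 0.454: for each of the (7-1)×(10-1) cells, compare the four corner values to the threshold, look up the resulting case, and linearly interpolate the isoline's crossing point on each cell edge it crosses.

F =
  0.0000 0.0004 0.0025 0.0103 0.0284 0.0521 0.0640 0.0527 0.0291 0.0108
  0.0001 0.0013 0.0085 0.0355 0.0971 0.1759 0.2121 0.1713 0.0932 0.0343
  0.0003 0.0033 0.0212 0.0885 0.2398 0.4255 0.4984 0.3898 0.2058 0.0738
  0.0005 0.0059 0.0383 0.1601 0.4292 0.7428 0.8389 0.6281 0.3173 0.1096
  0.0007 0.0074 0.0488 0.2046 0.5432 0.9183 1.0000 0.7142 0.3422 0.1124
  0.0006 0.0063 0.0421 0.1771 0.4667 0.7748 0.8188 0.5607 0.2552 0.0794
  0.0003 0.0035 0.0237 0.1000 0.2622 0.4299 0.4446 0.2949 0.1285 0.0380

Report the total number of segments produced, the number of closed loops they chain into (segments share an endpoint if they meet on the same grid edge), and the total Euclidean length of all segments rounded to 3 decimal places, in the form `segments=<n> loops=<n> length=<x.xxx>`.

segments=16 loops=1 length=12.568

cell (1,5): code 0100 → (1.845,6.000)–(2.000,5.391)
cell (1,6): code 1000 → (2.000,6.409)–(1.845,6.000)
cell (2,4): code 0100 → (2.090,5.000)–(3.000,4.079)
cell (2,5): code 1110 → (2.000,5.391)–(2.090,5.000)
cell (2,6): code 1101 → (2.269,7.000)–(2.000,6.409)
cell (2,7): code 1000 → (3.000,7.560)–(2.269,7.000)
cell (3,3): code 0100 → (3.218,4.000)–(4.000,3.737)
cell (3,4): code 1110 → (3.000,4.079)–(3.218,4.000)
cell (3,7): code 1001 → (4.000,7.699)–(3.000,7.560)
cell (4,3): code 0110 → (4.000,3.737)–(5.000,3.956)
cell (4,7): code 1001 → (5.000,7.349)–(4.000,7.699)
cell (5,3): code 0010 → (5.000,3.956)–(5.062,4.000)
cell (5,4): code 0011 → (5.062,4.000)–(5.930,5.000)
cell (5,5): code 0011 → (5.930,5.000)–(5.975,6.000)
cell (5,6): code 0011 → (5.975,6.000)–(5.401,7.000)
cell (5,7): code 0001 → (5.401,7.000)–(5.000,7.349)
total: 16 segments, chained into 1 closed loop(s), length Σ = 12.568146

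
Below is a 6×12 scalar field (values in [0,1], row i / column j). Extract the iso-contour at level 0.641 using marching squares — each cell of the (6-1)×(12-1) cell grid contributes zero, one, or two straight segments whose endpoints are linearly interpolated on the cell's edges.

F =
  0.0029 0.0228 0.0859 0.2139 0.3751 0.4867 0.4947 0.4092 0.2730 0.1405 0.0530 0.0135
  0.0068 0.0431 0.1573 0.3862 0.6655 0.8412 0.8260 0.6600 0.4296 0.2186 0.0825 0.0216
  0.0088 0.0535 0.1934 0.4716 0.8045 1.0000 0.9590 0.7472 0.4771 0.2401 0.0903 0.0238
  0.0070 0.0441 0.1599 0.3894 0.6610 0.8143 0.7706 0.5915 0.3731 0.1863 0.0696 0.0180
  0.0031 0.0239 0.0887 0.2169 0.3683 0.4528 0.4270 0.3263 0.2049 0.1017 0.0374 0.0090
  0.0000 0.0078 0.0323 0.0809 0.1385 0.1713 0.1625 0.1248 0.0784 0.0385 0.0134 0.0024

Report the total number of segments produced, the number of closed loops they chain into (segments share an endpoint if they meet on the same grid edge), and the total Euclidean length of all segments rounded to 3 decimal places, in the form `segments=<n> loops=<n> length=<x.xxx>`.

cell (0,3): code 0100 → (0.916,4.000)–(1.000,3.912)
cell (0,4): code 1100 → (0.435,5.000)–(0.916,4.000)
cell (0,5): code 1100 → (0.442,6.000)–(0.435,5.000)
cell (0,6): code 1100 → (0.924,7.000)–(0.442,6.000)
cell (0,7): code 1000 → (1.000,7.082)–(0.924,7.000)
cell (1,3): code 0110 → (1.000,3.912)–(2.000,3.509)
cell (1,7): code 1001 → (2.000,7.393)–(1.000,7.082)
cell (2,3): code 0110 → (2.000,3.509)–(3.000,3.926)
cell (2,6): code 1011 → (3.000,6.724)–(2.682,7.000)
cell (2,7): code 0001 → (2.682,7.000)–(2.000,7.393)
cell (3,3): code 0010 → (3.000,3.926)–(3.068,4.000)
cell (3,4): code 0011 → (3.068,4.000)–(3.479,5.000)
cell (3,5): code 0011 → (3.479,5.000)–(3.377,6.000)
cell (3,6): code 0001 → (3.377,6.000)–(3.000,6.724)
total: 14 segments, chained into 1 closed loop(s), length Σ = 10.874039

segments=14 loops=1 length=10.874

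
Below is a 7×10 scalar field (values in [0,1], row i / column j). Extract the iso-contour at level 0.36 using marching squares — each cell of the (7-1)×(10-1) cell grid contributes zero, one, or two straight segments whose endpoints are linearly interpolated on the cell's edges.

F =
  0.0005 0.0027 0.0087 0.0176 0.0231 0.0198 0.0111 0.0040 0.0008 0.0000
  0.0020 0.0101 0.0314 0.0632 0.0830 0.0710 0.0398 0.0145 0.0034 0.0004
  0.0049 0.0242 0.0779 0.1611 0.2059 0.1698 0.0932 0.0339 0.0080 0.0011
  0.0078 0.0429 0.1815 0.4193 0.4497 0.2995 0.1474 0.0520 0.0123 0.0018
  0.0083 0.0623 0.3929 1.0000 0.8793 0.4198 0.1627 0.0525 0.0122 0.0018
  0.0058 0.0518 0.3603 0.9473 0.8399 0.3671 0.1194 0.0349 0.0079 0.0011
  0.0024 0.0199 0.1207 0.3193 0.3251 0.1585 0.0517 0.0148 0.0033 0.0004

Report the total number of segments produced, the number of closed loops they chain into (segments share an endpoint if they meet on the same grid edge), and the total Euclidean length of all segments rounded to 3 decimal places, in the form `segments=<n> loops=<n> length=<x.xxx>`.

segments=14 loops=1 length=10.342

cell (2,2): code 0100 → (2.770,3.000)–(3.000,2.751)
cell (2,3): code 1100 → (2.632,4.000)–(2.770,3.000)
cell (2,4): code 1000 → (3.000,4.597)–(2.632,4.000)
cell (3,1): code 0100 → (3.844,2.000)–(4.000,1.900)
cell (3,2): code 1110 → (3.000,2.751)–(3.844,2.000)
cell (3,4): code 1101 → (3.503,5.000)–(3.000,4.597)
cell (3,5): code 1000 → (4.000,5.233)–(3.503,5.000)
cell (4,1): code 0110 → (4.000,1.900)–(5.000,1.999)
cell (4,5): code 1001 → (5.000,5.029)–(4.000,5.233)
cell (5,1): code 0010 → (5.000,1.999)–(5.001,2.000)
cell (5,2): code 0011 → (5.001,2.000)–(5.935,3.000)
cell (5,3): code 0011 → (5.935,3.000)–(5.932,4.000)
cell (5,4): code 0011 → (5.932,4.000)–(5.034,5.000)
cell (5,5): code 0001 → (5.034,5.000)–(5.000,5.029)
total: 14 segments, chained into 1 closed loop(s), length Σ = 10.341578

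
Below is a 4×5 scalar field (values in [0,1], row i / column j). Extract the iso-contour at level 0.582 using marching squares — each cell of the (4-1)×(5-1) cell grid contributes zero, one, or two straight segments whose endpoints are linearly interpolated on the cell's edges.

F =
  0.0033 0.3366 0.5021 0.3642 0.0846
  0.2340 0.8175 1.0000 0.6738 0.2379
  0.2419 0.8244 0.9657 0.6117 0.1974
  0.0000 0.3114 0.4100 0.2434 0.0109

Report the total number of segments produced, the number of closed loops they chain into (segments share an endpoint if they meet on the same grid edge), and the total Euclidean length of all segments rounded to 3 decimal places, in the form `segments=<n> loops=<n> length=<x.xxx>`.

cell (0,0): code 0100 → (0.510,1.000)–(1.000,0.596)
cell (0,1): code 1100 → (0.160,2.000)–(0.510,1.000)
cell (0,2): code 1100 → (0.703,3.000)–(0.160,2.000)
cell (0,3): code 1000 → (1.000,3.211)–(0.703,3.000)
cell (1,0): code 0110 → (1.000,0.596)–(2.000,0.584)
cell (1,3): code 1001 → (2.000,3.072)–(1.000,3.211)
cell (2,0): code 0010 → (2.000,0.584)–(2.473,1.000)
cell (2,1): code 0011 → (2.473,1.000)–(2.690,2.000)
cell (2,2): code 0011 → (2.690,2.000)–(2.081,3.000)
cell (2,3): code 0001 → (2.081,3.000)–(2.000,3.072)
total: 10 segments, chained into 1 closed loop(s), length Σ = 8.137600

segments=10 loops=1 length=8.138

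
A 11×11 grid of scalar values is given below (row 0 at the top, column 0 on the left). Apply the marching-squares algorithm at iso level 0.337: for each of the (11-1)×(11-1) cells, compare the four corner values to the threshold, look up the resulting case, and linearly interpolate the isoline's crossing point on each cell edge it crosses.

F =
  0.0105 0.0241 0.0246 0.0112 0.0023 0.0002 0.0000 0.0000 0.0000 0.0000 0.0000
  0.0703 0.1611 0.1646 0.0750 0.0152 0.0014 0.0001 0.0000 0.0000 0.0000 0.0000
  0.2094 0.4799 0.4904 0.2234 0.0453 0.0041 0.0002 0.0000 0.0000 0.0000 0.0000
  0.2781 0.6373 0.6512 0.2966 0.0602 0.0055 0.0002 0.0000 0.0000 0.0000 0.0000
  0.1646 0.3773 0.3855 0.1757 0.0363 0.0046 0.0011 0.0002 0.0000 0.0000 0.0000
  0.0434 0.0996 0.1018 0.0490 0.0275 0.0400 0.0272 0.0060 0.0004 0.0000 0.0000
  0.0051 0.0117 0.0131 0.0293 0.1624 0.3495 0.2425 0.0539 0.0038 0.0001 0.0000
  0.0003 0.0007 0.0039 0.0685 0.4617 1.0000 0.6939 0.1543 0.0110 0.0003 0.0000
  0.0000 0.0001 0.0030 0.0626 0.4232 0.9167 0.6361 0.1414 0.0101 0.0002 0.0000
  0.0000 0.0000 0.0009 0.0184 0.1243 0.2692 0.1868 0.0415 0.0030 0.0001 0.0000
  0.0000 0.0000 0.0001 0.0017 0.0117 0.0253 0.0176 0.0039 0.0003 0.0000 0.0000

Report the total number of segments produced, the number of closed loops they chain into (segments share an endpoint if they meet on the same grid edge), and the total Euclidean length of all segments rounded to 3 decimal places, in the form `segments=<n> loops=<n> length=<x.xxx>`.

cell (1,0): code 0100 → (1.552,1.000)–(2.000,0.472)
cell (1,1): code 1100 → (1.529,2.000)–(1.552,1.000)
cell (1,2): code 1000 → (2.000,2.575)–(1.529,2.000)
cell (2,0): code 0110 → (2.000,0.472)–(3.000,0.164)
cell (2,2): code 1001 → (3.000,2.886)–(2.000,2.575)
cell (3,0): code 0110 → (3.000,0.164)–(4.000,0.811)
cell (3,2): code 1001 → (4.000,2.231)–(3.000,2.886)
cell (4,0): code 0010 → (4.000,0.811)–(4.145,1.000)
cell (4,1): code 0011 → (4.145,1.000)–(4.171,2.000)
cell (4,2): code 0001 → (4.171,2.000)–(4.000,2.231)
cell (5,4): code 0100 → (5.960,5.000)–(6.000,4.933)
cell (5,5): code 1000 → (6.000,5.117)–(5.960,5.000)
cell (6,3): code 0100 → (6.583,4.000)–(7.000,3.683)
cell (6,4): code 1110 → (6.000,4.933)–(6.583,4.000)
cell (6,5): code 1101 → (6.209,6.000)–(6.000,5.117)
cell (6,6): code 1000 → (7.000,6.661)–(6.209,6.000)
cell (7,3): code 0110 → (7.000,3.683)–(8.000,3.761)
cell (7,6): code 1001 → (8.000,6.605)–(7.000,6.661)
cell (8,3): code 0010 → (8.000,3.761)–(8.288,4.000)
cell (8,4): code 0011 → (8.288,4.000)–(8.895,5.000)
cell (8,5): code 0011 → (8.895,5.000)–(8.666,6.000)
cell (8,6): code 0001 → (8.666,6.000)–(8.000,6.605)
total: 22 segments, chained into 2 closed loop(s), length Σ = 17.680846

segments=22 loops=2 length=17.681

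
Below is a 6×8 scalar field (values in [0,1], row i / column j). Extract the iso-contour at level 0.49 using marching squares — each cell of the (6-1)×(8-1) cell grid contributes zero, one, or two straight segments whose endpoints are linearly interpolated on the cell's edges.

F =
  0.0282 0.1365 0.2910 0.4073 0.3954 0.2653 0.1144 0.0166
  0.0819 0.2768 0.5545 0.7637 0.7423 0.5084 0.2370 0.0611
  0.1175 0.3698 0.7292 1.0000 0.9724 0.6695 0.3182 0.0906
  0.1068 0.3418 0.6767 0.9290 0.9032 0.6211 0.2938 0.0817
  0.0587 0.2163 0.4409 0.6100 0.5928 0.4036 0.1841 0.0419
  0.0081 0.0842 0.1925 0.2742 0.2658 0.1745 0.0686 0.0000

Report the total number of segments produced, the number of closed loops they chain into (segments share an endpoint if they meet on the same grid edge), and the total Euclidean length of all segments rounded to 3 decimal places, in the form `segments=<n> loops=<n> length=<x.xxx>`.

segments=16 loops=1 length=13.035

cell (0,1): code 0100 → (0.755,2.000)–(1.000,1.768)
cell (0,2): code 1100 → (0.232,3.000)–(0.755,2.000)
cell (0,3): code 1100 → (0.273,4.000)–(0.232,3.000)
cell (0,4): code 1100 → (0.924,5.000)–(0.273,4.000)
cell (0,5): code 1000 → (1.000,5.068)–(0.924,5.000)
cell (1,1): code 0110 → (1.000,1.768)–(2.000,1.334)
cell (1,5): code 1001 → (2.000,5.511)–(1.000,5.068)
cell (2,1): code 0110 → (2.000,1.334)–(3.000,1.443)
cell (2,5): code 1001 → (3.000,5.401)–(2.000,5.511)
cell (3,1): code 0010 → (3.000,1.443)–(3.792,2.000)
cell (3,2): code 0111 → (3.792,2.000)–(4.000,2.290)
cell (3,4): code 1011 → (4.000,4.543)–(3.603,5.000)
cell (3,5): code 0001 → (3.603,5.000)–(3.000,5.401)
cell (4,2): code 0010 → (4.000,2.290)–(4.357,3.000)
cell (4,3): code 0011 → (4.357,3.000)–(4.314,4.000)
cell (4,4): code 0001 → (4.314,4.000)–(4.000,4.543)
total: 16 segments, chained into 1 closed loop(s), length Σ = 13.035378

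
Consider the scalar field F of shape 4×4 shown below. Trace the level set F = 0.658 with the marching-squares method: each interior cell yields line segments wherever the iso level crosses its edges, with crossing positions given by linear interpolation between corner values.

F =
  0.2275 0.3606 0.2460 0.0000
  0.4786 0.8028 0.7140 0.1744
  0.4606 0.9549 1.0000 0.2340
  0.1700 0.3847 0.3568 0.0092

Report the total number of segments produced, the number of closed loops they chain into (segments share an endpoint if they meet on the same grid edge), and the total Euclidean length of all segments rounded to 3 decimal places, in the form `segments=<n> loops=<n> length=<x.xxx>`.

cell (0,0): code 0100 → (0.673,1.000)–(1.000,0.553)
cell (0,1): code 1100 → (0.880,2.000)–(0.673,1.000)
cell (0,2): code 1000 → (1.000,2.104)–(0.880,2.000)
cell (1,0): code 0110 → (1.000,0.553)–(2.000,0.399)
cell (1,2): code 1001 → (2.000,2.446)–(1.000,2.104)
cell (2,0): code 0010 → (2.000,0.399)–(2.521,1.000)
cell (2,1): code 0011 → (2.521,1.000)–(2.532,2.000)
cell (2,2): code 0001 → (2.532,2.000)–(2.000,2.446)
total: 8 segments, chained into 1 closed loop(s), length Σ = 6.291739

segments=8 loops=1 length=6.292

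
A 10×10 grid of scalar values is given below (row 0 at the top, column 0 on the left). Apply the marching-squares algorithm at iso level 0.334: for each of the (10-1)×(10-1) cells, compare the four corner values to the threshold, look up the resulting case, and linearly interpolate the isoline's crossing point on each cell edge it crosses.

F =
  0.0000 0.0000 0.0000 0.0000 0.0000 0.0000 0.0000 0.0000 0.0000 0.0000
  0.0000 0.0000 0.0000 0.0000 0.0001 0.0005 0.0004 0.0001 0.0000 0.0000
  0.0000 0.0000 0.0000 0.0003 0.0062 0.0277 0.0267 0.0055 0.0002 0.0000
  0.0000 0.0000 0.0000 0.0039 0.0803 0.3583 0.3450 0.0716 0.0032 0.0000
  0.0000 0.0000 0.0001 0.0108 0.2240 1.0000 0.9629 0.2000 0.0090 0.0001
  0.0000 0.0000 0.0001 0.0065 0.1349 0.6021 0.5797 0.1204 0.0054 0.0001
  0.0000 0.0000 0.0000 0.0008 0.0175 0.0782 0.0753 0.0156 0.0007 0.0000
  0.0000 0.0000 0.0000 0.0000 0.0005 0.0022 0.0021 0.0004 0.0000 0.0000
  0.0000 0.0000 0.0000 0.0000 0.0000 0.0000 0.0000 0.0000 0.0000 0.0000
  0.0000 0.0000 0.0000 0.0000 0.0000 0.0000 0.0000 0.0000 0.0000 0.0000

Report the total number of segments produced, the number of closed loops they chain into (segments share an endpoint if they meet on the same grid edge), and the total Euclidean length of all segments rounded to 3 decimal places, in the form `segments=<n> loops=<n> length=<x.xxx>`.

segments=10 loops=1 length=8.275

cell (2,4): code 0100 → (2.926,5.000)–(3.000,4.913)
cell (2,5): code 1100 → (2.965,6.000)–(2.926,5.000)
cell (2,6): code 1000 → (3.000,6.040)–(2.965,6.000)
cell (3,4): code 0110 → (3.000,4.913)–(4.000,4.142)
cell (3,6): code 1001 → (4.000,6.824)–(3.000,6.040)
cell (4,4): code 0110 → (4.000,4.142)–(5.000,4.426)
cell (4,6): code 1001 → (5.000,6.535)–(4.000,6.824)
cell (5,4): code 0010 → (5.000,4.426)–(5.512,5.000)
cell (5,5): code 0011 → (5.512,5.000)–(5.487,6.000)
cell (5,6): code 0001 → (5.487,6.000)–(5.000,6.535)
total: 10 segments, chained into 1 closed loop(s), length Σ = 8.274751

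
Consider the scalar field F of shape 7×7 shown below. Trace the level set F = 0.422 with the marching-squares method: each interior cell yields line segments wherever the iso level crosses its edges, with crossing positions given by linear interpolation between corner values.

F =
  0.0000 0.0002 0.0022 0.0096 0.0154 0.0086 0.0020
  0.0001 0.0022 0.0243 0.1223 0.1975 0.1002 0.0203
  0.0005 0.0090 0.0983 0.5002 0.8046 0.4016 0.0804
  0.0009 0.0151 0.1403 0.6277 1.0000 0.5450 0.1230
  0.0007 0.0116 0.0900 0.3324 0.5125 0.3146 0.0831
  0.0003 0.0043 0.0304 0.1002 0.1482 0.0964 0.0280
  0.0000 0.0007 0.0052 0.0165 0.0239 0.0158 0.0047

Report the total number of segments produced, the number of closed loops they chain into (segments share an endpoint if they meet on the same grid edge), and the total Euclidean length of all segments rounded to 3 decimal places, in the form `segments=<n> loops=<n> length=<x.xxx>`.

segments=12 loops=1 length=8.394

cell (1,2): code 0100 → (1.793,3.000)–(2.000,2.805)
cell (1,3): code 1100 → (1.370,4.000)–(1.793,3.000)
cell (1,4): code 1000 → (2.000,4.949)–(1.370,4.000)
cell (2,2): code 0110 → (2.000,2.805)–(3.000,2.578)
cell (2,4): code 1101 → (2.142,5.000)–(2.000,4.949)
cell (2,5): code 1000 → (3.000,5.291)–(2.142,5.000)
cell (3,2): code 0010 → (3.000,2.578)–(3.697,3.000)
cell (3,3): code 0111 → (3.697,3.000)–(4.000,3.498)
cell (3,4): code 1011 → (4.000,4.457)–(3.534,5.000)
cell (3,5): code 0001 → (3.534,5.000)–(3.000,5.291)
cell (4,3): code 0010 → (4.000,3.498)–(4.248,4.000)
cell (4,4): code 0001 → (4.248,4.000)–(4.000,4.457)
total: 12 segments, chained into 1 closed loop(s), length Σ = 8.393703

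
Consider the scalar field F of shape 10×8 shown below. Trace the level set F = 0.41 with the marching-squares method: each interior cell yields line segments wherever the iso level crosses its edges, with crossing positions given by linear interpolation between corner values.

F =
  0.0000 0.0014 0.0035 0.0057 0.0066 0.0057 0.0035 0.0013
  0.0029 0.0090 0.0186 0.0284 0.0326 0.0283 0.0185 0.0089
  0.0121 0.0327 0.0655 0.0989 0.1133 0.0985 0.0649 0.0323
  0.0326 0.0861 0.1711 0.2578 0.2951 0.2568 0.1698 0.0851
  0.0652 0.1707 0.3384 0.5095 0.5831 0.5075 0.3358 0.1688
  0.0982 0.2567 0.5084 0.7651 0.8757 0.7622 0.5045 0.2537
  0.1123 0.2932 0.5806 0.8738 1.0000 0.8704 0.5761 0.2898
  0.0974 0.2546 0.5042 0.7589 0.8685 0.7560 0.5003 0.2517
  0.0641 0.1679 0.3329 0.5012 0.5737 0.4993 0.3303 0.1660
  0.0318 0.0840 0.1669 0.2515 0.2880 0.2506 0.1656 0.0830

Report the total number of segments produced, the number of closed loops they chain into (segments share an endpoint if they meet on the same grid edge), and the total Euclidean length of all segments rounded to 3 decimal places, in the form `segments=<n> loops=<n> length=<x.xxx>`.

segments=20 loops=1 length=16.060

cell (3,2): code 0100 → (3.605,3.000)–(4.000,2.418)
cell (3,3): code 1100 → (3.399,4.000)–(3.605,3.000)
cell (3,4): code 1100 → (3.611,5.000)–(3.399,4.000)
cell (3,5): code 1000 → (4.000,5.568)–(3.611,5.000)
cell (4,1): code 0100 → (4.421,2.000)–(5.000,1.609)
cell (4,2): code 1110 → (4.000,2.418)–(4.421,2.000)
cell (4,5): code 1101 → (4.440,6.000)–(4.000,5.568)
cell (4,6): code 1000 → (5.000,6.377)–(4.440,6.000)
cell (5,1): code 0110 → (5.000,1.609)–(6.000,1.406)
cell (5,6): code 1001 → (6.000,6.580)–(5.000,6.377)
cell (6,1): code 0110 → (6.000,1.406)–(7.000,1.623)
cell (6,6): code 1001 → (7.000,6.363)–(6.000,6.580)
cell (7,1): code 0010 → (7.000,1.623)–(7.550,2.000)
cell (7,2): code 0111 → (7.550,2.000)–(8.000,2.458)
cell (7,5): code 1011 → (8.000,5.528)–(7.531,6.000)
cell (7,6): code 0001 → (7.531,6.000)–(7.000,6.363)
cell (8,2): code 0010 → (8.000,2.458)–(8.365,3.000)
cell (8,3): code 0011 → (8.365,3.000)–(8.573,4.000)
cell (8,4): code 0011 → (8.573,4.000)–(8.359,5.000)
cell (8,5): code 0001 → (8.359,5.000)–(8.000,5.528)
total: 20 segments, chained into 1 closed loop(s), length Σ = 16.059670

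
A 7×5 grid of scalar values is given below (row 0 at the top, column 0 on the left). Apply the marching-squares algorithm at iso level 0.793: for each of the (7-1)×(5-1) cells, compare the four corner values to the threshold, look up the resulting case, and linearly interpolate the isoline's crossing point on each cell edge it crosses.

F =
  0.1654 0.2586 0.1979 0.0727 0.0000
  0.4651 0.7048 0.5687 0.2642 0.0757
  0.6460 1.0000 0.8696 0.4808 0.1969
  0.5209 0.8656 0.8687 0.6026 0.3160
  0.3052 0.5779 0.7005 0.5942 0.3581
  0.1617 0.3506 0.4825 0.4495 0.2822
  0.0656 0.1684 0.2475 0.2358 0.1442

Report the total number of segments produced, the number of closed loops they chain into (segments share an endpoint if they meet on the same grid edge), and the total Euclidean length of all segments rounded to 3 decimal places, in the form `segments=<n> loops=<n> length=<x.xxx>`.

segments=8 loops=1 length=6.282

cell (1,0): code 0100 → (1.299,1.000)–(2.000,0.415)
cell (1,1): code 1100 → (1.745,2.000)–(1.299,1.000)
cell (1,2): code 1000 → (2.000,2.197)–(1.745,2.000)
cell (2,0): code 0110 → (2.000,0.415)–(3.000,0.789)
cell (2,2): code 1001 → (3.000,2.284)–(2.000,2.197)
cell (3,0): code 0010 → (3.000,0.789)–(3.252,1.000)
cell (3,1): code 0011 → (3.252,1.000)–(3.450,2.000)
cell (3,2): code 0001 → (3.450,2.000)–(3.000,2.284)
total: 8 segments, chained into 1 closed loop(s), length Σ = 6.282147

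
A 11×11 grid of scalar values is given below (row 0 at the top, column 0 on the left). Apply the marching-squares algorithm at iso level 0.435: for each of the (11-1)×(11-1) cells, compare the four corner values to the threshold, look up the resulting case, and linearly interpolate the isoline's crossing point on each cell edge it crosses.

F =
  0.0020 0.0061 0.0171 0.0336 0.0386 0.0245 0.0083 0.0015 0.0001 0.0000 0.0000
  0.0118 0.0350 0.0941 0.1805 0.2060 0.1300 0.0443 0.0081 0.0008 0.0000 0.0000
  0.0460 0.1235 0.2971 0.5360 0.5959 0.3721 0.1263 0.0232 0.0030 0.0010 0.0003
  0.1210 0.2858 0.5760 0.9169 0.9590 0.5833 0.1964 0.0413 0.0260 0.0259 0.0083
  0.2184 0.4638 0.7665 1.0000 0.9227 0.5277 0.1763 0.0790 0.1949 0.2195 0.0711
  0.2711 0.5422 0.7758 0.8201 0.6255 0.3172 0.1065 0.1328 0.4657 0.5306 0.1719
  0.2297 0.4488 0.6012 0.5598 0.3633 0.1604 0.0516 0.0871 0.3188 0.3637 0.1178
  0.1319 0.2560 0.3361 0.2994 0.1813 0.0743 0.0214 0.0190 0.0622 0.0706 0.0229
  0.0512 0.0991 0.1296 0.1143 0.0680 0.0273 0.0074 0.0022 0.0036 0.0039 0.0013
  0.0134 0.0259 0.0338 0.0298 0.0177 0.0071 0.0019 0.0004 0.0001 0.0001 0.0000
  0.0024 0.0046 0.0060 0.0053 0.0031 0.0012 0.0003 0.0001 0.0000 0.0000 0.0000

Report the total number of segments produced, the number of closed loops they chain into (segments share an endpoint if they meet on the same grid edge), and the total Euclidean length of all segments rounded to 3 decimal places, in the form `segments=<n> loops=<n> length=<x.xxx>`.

cell (1,2): code 0100 → (1.716,3.000)–(2.000,2.577)
cell (1,3): code 1100 → (1.587,4.000)–(1.716,3.000)
cell (1,4): code 1000 → (2.000,4.719)–(1.587,4.000)
cell (2,1): code 0100 → (2.494,2.000)–(3.000,1.514)
cell (2,2): code 1110 → (2.000,2.577)–(2.494,2.000)
cell (2,4): code 1101 → (2.298,5.000)–(2.000,4.719)
cell (2,5): code 1000 → (3.000,5.383)–(2.298,5.000)
cell (3,0): code 0100 → (3.838,1.000)–(4.000,0.883)
cell (3,1): code 1110 → (3.000,1.514)–(3.838,1.000)
cell (3,5): code 1001 → (4.000,5.264)–(3.000,5.383)
cell (4,0): code 0110 → (4.000,0.883)–(5.000,0.605)
cell (4,4): code 1011 → (5.000,4.618)–(4.440,5.000)
cell (4,5): code 0001 → (4.440,5.000)–(4.000,5.264)
cell (4,7): code 0100 → (4.887,8.000)–(5.000,7.908)
cell (4,8): code 1100 → (4.693,9.000)–(4.887,8.000)
cell (4,9): code 1000 → (5.000,9.267)–(4.693,9.000)
cell (5,0): code 0110 → (5.000,0.605)–(6.000,0.937)
cell (5,3): code 1011 → (6.000,3.635)–(5.727,4.000)
cell (5,4): code 0001 → (5.727,4.000)–(5.000,4.618)
cell (5,7): code 0010 → (5.000,7.908)–(5.209,8.000)
cell (5,8): code 0011 → (5.209,8.000)–(5.573,9.000)
cell (5,9): code 0001 → (5.573,9.000)–(5.000,9.267)
cell (6,0): code 0010 → (6.000,0.937)–(6.072,1.000)
cell (6,1): code 0011 → (6.072,1.000)–(6.627,2.000)
cell (6,2): code 0011 → (6.627,2.000)–(6.479,3.000)
cell (6,3): code 0001 → (6.479,3.000)–(6.000,3.635)
total: 26 segments, chained into 2 closed loop(s), length Σ = 18.441614

segments=26 loops=2 length=18.442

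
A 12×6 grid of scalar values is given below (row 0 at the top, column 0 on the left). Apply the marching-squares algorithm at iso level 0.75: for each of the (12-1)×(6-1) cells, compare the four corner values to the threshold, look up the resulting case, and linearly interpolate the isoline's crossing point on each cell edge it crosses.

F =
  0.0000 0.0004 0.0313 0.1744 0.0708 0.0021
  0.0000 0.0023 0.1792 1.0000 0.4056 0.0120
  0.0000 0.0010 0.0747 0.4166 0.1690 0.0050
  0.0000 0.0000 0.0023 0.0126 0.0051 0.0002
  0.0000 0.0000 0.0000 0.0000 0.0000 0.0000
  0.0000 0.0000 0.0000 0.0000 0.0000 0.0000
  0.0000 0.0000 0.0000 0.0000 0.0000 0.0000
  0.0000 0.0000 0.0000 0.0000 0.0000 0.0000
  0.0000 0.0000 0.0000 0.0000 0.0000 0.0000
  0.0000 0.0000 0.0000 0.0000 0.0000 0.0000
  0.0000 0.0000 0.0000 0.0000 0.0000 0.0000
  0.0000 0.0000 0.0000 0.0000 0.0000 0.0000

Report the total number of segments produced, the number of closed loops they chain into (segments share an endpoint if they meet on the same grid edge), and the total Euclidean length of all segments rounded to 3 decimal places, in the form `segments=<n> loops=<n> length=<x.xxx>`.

cell (0,2): code 0100 → (0.697,3.000)–(1.000,2.695)
cell (0,3): code 1000 → (1.000,3.421)–(0.697,3.000)
cell (1,2): code 0010 → (1.000,2.695)–(1.429,3.000)
cell (1,3): code 0001 → (1.429,3.000)–(1.000,3.421)
total: 4 segments, chained into 1 closed loop(s), length Σ = 2.073930

segments=4 loops=1 length=2.074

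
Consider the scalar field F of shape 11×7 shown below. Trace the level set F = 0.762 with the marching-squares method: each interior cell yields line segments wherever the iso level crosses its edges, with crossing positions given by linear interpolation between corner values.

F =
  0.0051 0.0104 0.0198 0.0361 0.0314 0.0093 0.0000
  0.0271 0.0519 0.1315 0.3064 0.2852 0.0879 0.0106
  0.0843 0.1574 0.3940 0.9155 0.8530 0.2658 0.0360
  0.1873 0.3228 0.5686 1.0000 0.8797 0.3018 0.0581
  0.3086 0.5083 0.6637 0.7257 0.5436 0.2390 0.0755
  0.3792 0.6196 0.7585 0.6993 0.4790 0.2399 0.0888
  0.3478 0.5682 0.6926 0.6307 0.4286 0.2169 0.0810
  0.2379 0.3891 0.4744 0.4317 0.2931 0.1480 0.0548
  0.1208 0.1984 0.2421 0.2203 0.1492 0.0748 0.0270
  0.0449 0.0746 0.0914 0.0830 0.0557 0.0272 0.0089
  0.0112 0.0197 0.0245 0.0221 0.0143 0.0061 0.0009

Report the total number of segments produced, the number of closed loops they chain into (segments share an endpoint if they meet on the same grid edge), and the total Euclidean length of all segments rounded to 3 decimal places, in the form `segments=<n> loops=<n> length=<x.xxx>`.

segments=8 loops=1 length=6.208

cell (1,2): code 0100 → (1.748,3.000)–(2.000,2.706)
cell (1,3): code 1100 → (1.840,4.000)–(1.748,3.000)
cell (1,4): code 1000 → (2.000,4.155)–(1.840,4.000)
cell (2,2): code 0110 → (2.000,2.706)–(3.000,2.448)
cell (2,4): code 1001 → (3.000,4.204)–(2.000,4.155)
cell (3,2): code 0010 → (3.000,2.448)–(3.868,3.000)
cell (3,3): code 0011 → (3.868,3.000)–(3.350,4.000)
cell (3,4): code 0001 → (3.350,4.000)–(3.000,4.204)
total: 8 segments, chained into 1 closed loop(s), length Σ = 6.207669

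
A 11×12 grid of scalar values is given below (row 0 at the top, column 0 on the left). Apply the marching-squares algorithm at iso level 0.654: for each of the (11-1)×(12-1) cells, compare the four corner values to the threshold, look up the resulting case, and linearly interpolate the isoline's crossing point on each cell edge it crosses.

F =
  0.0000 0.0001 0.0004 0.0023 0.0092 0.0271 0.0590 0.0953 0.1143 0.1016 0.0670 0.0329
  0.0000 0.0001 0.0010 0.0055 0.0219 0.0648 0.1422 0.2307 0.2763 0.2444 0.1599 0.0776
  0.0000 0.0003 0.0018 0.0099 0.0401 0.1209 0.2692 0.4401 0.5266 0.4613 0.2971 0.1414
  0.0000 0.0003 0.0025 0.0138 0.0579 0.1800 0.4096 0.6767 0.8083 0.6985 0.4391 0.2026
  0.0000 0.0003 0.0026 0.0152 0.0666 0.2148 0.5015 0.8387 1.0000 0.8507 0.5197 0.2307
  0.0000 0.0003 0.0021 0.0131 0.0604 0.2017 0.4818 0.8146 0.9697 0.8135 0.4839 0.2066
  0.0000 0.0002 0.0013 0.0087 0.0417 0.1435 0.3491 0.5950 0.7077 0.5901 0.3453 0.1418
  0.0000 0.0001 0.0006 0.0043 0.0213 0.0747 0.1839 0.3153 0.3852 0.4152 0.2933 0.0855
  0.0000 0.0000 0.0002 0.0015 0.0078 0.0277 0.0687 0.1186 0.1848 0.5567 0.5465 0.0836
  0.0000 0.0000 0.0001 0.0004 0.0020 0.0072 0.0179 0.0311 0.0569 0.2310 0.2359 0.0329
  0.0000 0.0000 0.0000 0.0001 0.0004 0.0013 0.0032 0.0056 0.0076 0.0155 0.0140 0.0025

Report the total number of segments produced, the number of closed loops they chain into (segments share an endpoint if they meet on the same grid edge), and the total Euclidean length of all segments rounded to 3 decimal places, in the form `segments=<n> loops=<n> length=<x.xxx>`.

segments=14 loops=1 length=10.670

cell (2,6): code 0100 → (2.904,7.000)–(3.000,6.915)
cell (2,7): code 1100 → (2.452,8.000)–(2.904,7.000)
cell (2,8): code 1100 → (2.812,9.000)–(2.452,8.000)
cell (2,9): code 1000 → (3.000,9.172)–(2.812,9.000)
cell (3,6): code 0110 → (3.000,6.915)–(4.000,6.452)
cell (3,9): code 1001 → (4.000,9.594)–(3.000,9.172)
cell (4,6): code 0110 → (4.000,6.452)–(5.000,6.517)
cell (4,9): code 1001 → (5.000,9.484)–(4.000,9.594)
cell (5,6): code 0010 → (5.000,6.517)–(5.731,7.000)
cell (5,7): code 0111 → (5.731,7.000)–(6.000,7.524)
cell (5,8): code 1011 → (6.000,8.457)–(5.714,9.000)
cell (5,9): code 0001 → (5.714,9.000)–(5.000,9.484)
cell (6,7): code 0010 → (6.000,7.524)–(6.167,8.000)
cell (6,8): code 0001 → (6.167,8.000)–(6.000,8.457)
total: 14 segments, chained into 1 closed loop(s), length Σ = 10.670312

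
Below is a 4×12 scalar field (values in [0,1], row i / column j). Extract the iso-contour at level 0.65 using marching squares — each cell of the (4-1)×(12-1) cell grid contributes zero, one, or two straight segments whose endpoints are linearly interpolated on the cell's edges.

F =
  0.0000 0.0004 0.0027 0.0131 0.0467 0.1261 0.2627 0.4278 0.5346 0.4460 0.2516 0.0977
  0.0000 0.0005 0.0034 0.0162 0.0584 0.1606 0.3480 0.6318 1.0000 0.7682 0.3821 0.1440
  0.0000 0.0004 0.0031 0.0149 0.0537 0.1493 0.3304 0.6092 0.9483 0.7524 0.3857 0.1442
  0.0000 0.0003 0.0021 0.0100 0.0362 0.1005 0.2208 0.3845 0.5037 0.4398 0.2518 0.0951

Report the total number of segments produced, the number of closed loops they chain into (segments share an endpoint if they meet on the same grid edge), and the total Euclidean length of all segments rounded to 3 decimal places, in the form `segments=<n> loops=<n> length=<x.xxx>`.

segments=8 loops=1 length=7.358

cell (0,7): code 0100 → (0.248,8.000)–(1.000,7.049)
cell (0,8): code 1100 → (0.633,9.000)–(0.248,8.000)
cell (0,9): code 1000 → (1.000,9.306)–(0.633,9.000)
cell (1,7): code 0110 → (1.000,7.049)–(2.000,7.120)
cell (1,9): code 1001 → (2.000,9.279)–(1.000,9.306)
cell (2,7): code 0010 → (2.000,7.120)–(2.671,8.000)
cell (2,8): code 0011 → (2.671,8.000)–(2.328,9.000)
cell (2,9): code 0001 → (2.328,9.000)–(2.000,9.279)
total: 8 segments, chained into 1 closed loop(s), length Σ = 7.358486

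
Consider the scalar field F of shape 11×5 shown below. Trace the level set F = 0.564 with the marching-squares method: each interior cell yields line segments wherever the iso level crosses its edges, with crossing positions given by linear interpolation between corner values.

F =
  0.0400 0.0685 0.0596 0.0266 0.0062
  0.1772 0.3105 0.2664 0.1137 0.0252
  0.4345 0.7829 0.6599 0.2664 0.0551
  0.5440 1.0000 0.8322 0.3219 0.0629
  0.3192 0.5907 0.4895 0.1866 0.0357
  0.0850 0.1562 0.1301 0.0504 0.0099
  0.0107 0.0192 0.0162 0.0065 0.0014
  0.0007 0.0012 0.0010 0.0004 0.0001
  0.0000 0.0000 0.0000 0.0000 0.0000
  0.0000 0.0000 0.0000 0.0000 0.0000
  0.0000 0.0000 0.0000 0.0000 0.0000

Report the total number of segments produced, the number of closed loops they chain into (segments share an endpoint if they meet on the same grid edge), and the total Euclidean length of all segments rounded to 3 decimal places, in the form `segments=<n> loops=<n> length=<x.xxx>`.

cell (1,0): code 0100 → (1.537,1.000)–(2.000,0.372)
cell (1,1): code 1100 → (1.756,2.000)–(1.537,1.000)
cell (1,2): code 1000 → (2.000,2.244)–(1.756,2.000)
cell (2,0): code 0110 → (2.000,0.372)–(3.000,0.044)
cell (2,2): code 1001 → (3.000,2.526)–(2.000,2.244)
cell (3,0): code 0110 → (3.000,0.044)–(4.000,0.902)
cell (3,1): code 1011 → (4.000,1.264)–(3.783,2.000)
cell (3,2): code 0001 → (3.783,2.000)–(3.000,2.526)
cell (4,0): code 0010 → (4.000,0.902)–(4.061,1.000)
cell (4,1): code 0001 → (4.061,1.000)–(4.000,1.264)
total: 10 segments, chained into 1 closed loop(s), length Σ = 7.655193

segments=10 loops=1 length=7.655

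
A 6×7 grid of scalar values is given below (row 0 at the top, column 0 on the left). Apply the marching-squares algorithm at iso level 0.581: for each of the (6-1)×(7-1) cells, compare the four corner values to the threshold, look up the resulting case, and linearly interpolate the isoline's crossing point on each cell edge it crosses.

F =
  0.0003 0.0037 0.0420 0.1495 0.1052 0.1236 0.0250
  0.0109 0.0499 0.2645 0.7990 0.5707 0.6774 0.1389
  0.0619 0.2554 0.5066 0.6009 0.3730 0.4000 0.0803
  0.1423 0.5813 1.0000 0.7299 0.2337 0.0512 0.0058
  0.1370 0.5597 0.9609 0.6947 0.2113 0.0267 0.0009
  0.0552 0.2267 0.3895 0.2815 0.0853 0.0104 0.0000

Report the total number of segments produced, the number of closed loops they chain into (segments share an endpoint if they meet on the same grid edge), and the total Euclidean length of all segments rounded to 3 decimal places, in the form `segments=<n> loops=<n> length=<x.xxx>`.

cell (0,2): code 0100 → (0.664,3.000)–(1.000,2.592)
cell (0,3): code 1000 → (1.000,3.955)–(0.664,3.000)
cell (0,4): code 0100 → (0.826,5.000)–(1.000,4.097)
cell (0,5): code 1000 → (1.000,5.179)–(0.826,5.000)
cell (1,2): code 0110 → (1.000,2.592)–(2.000,2.789)
cell (1,3): code 1001 → (2.000,3.087)–(1.000,3.955)
cell (1,4): code 0010 → (1.000,4.097)–(1.348,5.000)
cell (1,5): code 0001 → (1.348,5.000)–(1.000,5.179)
cell (2,0): code 0100 → (2.999,1.000)–(3.000,0.999)
cell (2,1): code 1100 → (2.151,2.000)–(2.999,1.000)
cell (2,2): code 1110 → (2.000,2.789)–(2.151,2.000)
cell (2,3): code 1001 → (3.000,3.300)–(2.000,3.087)
cell (3,0): code 0010 → (3.000,0.999)–(3.014,1.000)
cell (3,1): code 0111 → (3.014,1.000)–(4.000,1.053)
cell (3,3): code 1001 → (4.000,3.235)–(3.000,3.300)
cell (4,1): code 0010 → (4.000,1.053)–(4.665,2.000)
cell (4,2): code 0011 → (4.665,2.000)–(4.275,3.000)
cell (4,3): code 0001 → (4.275,3.000)–(4.000,3.235)
total: 18 segments, chained into 2 closed loop(s), length Σ = 14.146036

segments=18 loops=2 length=14.146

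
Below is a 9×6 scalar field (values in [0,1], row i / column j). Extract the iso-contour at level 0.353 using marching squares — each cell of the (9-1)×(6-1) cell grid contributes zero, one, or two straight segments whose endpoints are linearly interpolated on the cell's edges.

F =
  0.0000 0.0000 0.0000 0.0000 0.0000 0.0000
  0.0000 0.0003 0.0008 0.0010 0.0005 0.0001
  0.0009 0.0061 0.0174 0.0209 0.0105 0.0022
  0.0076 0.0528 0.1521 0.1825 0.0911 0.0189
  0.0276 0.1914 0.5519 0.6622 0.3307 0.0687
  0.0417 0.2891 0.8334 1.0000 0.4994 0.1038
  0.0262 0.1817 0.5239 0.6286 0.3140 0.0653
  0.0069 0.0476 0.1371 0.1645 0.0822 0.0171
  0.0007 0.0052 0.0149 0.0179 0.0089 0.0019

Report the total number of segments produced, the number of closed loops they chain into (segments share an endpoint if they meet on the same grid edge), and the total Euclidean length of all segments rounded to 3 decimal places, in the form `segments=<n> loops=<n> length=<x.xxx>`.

cell (3,1): code 0100 → (3.503,2.000)–(4.000,1.448)
cell (3,2): code 1100 → (3.355,3.000)–(3.503,2.000)
cell (3,3): code 1000 → (4.000,3.933)–(3.355,3.000)
cell (4,1): code 0110 → (4.000,1.448)–(5.000,1.117)
cell (4,3): code 1101 → (4.132,4.000)–(4.000,3.933)
cell (4,4): code 1000 → (5.000,4.370)–(4.132,4.000)
cell (5,1): code 0110 → (5.000,1.117)–(6.000,1.501)
cell (5,3): code 1011 → (6.000,3.876)–(5.790,4.000)
cell (5,4): code 0001 → (5.790,4.000)–(5.000,4.370)
cell (6,1): code 0010 → (6.000,1.501)–(6.442,2.000)
cell (6,2): code 0011 → (6.442,2.000)–(6.594,3.000)
cell (6,3): code 0001 → (6.594,3.000)–(6.000,3.876)
total: 12 segments, chained into 1 closed loop(s), length Σ = 9.956266

segments=12 loops=1 length=9.956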